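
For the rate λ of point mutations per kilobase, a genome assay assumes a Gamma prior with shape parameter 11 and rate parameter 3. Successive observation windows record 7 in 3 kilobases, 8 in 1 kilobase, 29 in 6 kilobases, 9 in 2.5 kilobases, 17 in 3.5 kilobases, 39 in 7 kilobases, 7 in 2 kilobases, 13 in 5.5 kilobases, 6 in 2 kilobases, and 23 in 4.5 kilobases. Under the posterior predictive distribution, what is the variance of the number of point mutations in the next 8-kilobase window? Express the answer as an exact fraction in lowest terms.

1014/25

Total count: 7 + 8 + 29 + 9 + 17 + 39 + 7 + 13 + 6 + 23 = 158.
Total exposure: 3 + 1 + 6 + 2.5 + 3.5 + 7 + 2 + 5.5 + 2 + 4.5 = 37 kilobases.
By Gamma–Poisson conjugacy, the posterior is Gamma(α + Σx, β + Σt) = Gamma(11 + 158, 3 + 37) = Gamma(169, 40).
The posterior predictive for a window of length T is Negative Binomial with variance T·α'·(β'+T)/β'² = 8·169·48/1600 = 1014/25.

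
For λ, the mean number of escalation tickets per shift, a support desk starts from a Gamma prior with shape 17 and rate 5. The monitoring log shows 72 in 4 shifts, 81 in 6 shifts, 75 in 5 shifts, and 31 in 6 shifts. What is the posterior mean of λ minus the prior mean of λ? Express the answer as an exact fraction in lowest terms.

469/65

Total count: 72 + 81 + 75 + 31 = 259.
Total exposure: 4 + 6 + 5 + 6 = 21 shifts.
Posterior: α' = 17 + 259 = 276, β' = 5 + 21 = 26.
Posterior mean = 276/26 = 138/13; prior mean = 17/5 = 17/5. Difference = 138/13 − 17/5 = 469/65.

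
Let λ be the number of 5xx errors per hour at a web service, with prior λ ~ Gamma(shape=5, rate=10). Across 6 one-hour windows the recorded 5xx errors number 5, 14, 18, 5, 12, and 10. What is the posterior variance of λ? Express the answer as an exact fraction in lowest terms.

69/256

Total count: 5 + 14 + 18 + 5 + 12 + 10 = 64.
Total exposure: 6 hours.
The Gamma prior is conjugate for the Poisson rate, so λ | data ~ Gamma(5+64, 10+6) = Gamma(69, 16).
Posterior variance = α'/β'² = 69/256.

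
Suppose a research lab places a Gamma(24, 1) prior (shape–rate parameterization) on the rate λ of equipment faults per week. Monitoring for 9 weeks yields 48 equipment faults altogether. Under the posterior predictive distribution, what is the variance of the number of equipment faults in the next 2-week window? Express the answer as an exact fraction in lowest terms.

432/25

Total count 48 over total exposure 9 weeks.
Gamma(α, β) with Poisson data over total exposure Σt gives posterior Gamma(α+Σx, β+Σt) = Gamma(72, 10).
The posterior predictive for a window of length T is Negative Binomial with variance T·α'·(β'+T)/β'² = 2·72·12/100 = 432/25.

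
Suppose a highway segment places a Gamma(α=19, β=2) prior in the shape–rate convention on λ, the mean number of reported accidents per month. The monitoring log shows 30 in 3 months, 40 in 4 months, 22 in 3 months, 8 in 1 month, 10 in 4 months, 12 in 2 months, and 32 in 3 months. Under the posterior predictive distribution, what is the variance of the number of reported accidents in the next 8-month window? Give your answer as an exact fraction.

Total count: 30 + 40 + 22 + 8 + 10 + 12 + 32 = 154.
Total exposure: 3 + 4 + 3 + 1 + 4 + 2 + 3 = 20 months.
By Gamma–Poisson conjugacy, the posterior is Gamma(α + Σx, β + Σt) = Gamma(19 + 154, 2 + 20) = Gamma(173, 22).
The posterior predictive for a window of length T is Negative Binomial with variance T·α'·(β'+T)/β'² = 8·173·30/484 = 10380/121.

10380/121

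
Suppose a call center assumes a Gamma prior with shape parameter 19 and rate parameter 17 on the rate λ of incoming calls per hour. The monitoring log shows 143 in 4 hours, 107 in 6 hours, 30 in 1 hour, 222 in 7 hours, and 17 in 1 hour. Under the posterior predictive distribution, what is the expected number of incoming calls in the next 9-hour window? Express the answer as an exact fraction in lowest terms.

269/2

Total count: 143 + 107 + 30 + 222 + 17 = 519.
Total exposure: 4 + 6 + 1 + 7 + 1 = 19 hours.
Gamma(α, β) with Poisson data over total exposure Σt gives posterior Gamma(α+Σx, β+Σt) = Gamma(538, 36).
Predictive mean over a 9-hour window = T·E[λ|data] = 9·538/36 = 269/2.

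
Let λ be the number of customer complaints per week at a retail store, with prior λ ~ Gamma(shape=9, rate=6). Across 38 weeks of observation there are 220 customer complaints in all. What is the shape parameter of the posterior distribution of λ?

Total count 220 over total exposure 38 weeks.
Gamma(α, β) with Poisson data over total exposure Σt gives posterior Gamma(α+Σx, β+Σt) = Gamma(229, 44).

229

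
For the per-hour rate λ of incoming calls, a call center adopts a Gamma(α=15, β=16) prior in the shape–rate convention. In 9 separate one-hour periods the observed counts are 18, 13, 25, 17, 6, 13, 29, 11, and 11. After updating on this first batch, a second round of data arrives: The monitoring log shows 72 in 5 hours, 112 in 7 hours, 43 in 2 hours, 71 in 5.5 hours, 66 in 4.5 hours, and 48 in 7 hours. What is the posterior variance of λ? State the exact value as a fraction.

Total count: 18 + 13 + 25 + 17 + 6 + 13 + 29 + 11 + 11 = 143.
Total exposure: 9 hours.
After the first batch: Gamma(15 + 143, 16 + 9) = Gamma(158, 25).
Total count: 72 + 112 + 43 + 71 + 66 + 48 = 412.
Total exposure: 5 + 7 + 2 + 5.5 + 4.5 + 7 = 31 hours.
After the second batch: Gamma(158 + 412, 25 + 31) = Gamma(570, 56).
Posterior variance = α'/β'² = 570/3136 = 285/1568.

285/1568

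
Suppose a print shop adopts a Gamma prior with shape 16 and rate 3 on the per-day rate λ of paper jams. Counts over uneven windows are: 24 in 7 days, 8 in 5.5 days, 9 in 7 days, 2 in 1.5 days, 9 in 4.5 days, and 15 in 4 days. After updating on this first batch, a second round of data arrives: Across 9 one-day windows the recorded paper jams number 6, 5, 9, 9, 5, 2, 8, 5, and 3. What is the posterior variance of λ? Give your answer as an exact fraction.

540/6889

Total count: 24 + 8 + 9 + 2 + 9 + 15 = 67.
Total exposure: 7 + 5.5 + 7 + 1.5 + 4.5 + 4 = 29.5 days.
After the first batch: Gamma(16 + 67, 3 + 29.5) = Gamma(83, 65/2).
Total count: 6 + 5 + 9 + 9 + 5 + 2 + 8 + 5 + 3 = 52.
Total exposure: 9 days.
After the second batch: Gamma(83 + 52, 65/2 + 9) = Gamma(135, 83/2).
Posterior variance = α'/β'² = 135/(6889/4) = 540/6889.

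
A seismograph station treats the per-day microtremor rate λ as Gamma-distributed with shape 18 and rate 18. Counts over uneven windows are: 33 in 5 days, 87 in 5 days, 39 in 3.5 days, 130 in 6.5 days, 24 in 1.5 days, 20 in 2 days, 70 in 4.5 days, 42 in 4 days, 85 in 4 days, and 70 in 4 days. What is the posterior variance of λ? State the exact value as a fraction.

309/1682

Total count: 33 + 87 + 39 + 130 + 24 + 20 + 70 + 42 + 85 + 70 = 600.
Total exposure: 5 + 5 + 3.5 + 6.5 + 1.5 + 2 + 4.5 + 4 + 4 + 4 = 40 days.
By Gamma–Poisson conjugacy, the posterior is Gamma(α + Σx, β + Σt) = Gamma(18 + 600, 18 + 40) = Gamma(618, 58).
Posterior variance = α'/β'² = 618/3364 = 309/1682.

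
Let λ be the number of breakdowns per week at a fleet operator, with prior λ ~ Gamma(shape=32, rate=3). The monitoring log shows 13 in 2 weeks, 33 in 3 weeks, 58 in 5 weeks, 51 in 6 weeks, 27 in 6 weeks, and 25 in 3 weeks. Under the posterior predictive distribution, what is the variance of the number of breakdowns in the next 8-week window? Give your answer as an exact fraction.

4302/49

Total count: 13 + 33 + 58 + 51 + 27 + 25 = 207.
Total exposure: 2 + 3 + 5 + 6 + 6 + 3 = 25 weeks.
The Gamma prior is conjugate for the Poisson rate, so λ | data ~ Gamma(32+207, 3+25) = Gamma(239, 28).
The posterior predictive for a window of length T is Negative Binomial with variance T·α'·(β'+T)/β'² = 8·239·36/784 = 4302/49.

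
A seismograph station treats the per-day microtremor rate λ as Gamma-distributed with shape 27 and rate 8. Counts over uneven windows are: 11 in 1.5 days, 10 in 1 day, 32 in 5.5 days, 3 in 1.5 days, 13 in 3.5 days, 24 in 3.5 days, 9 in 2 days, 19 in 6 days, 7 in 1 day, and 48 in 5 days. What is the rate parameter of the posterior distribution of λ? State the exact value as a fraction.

Total count: 11 + 10 + 32 + 3 + 13 + 24 + 9 + 19 + 7 + 48 = 176.
Total exposure: 1.5 + 1 + 5.5 + 1.5 + 3.5 + 3.5 + 2 + 6 + 1 + 5 = 30.5 days.
Posterior: α' = 27 + 176 = 203, β' = 8 + 30.5 = 77/2.

77/2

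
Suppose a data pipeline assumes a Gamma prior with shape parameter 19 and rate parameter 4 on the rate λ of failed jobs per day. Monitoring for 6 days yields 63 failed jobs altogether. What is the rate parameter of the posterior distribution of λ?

10

Total count 63 over total exposure 6 days.
Conjugate update: add total count to the shape and total exposure to the rate, giving Gamma(82, 10).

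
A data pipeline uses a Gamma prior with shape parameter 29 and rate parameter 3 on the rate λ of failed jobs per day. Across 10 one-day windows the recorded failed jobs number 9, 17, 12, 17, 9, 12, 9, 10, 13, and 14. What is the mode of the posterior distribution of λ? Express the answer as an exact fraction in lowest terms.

150/13

Total count: 9 + 17 + 12 + 17 + 9 + 12 + 9 + 10 + 13 + 14 = 122.
Total exposure: 10 days.
Posterior: α' = 29 + 122 = 151, β' = 3 + 10 = 13.
Posterior mode = (α'−1)/β' = 150/13.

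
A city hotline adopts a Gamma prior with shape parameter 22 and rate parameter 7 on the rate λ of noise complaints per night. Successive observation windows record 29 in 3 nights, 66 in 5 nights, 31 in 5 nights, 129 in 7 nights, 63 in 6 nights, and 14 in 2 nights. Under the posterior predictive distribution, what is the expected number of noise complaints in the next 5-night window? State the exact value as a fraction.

Total count: 29 + 66 + 31 + 129 + 63 + 14 = 332.
Total exposure: 3 + 5 + 5 + 7 + 6 + 2 = 28 nights.
By Gamma–Poisson conjugacy, the posterior is Gamma(α + Σx, β + Σt) = Gamma(22 + 332, 7 + 28) = Gamma(354, 35).
Predictive mean over a 5-night window = T·E[λ|data] = 5·354/35 = 354/7.

354/7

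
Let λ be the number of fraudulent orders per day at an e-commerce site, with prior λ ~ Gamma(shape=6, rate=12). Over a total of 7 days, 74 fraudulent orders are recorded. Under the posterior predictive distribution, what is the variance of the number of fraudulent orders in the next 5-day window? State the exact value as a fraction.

Total count 74 over total exposure 7 days.
By Gamma–Poisson conjugacy, the posterior is Gamma(α + Σx, β + Σt) = Gamma(6 + 74, 12 + 7) = Gamma(80, 19).
The posterior predictive for a window of length T is Negative Binomial with variance T·α'·(β'+T)/β'² = 5·80·24/361 = 9600/361.

9600/361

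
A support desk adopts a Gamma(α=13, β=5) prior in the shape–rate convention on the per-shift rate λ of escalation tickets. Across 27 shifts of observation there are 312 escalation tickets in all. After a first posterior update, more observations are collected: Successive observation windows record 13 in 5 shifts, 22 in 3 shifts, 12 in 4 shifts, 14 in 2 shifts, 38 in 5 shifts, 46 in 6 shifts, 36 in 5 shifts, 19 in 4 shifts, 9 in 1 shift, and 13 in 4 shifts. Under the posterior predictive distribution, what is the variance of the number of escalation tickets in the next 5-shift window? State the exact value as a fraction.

207860/5041

Total count 312 over total exposure 27 shifts.
After the first batch: Gamma(13 + 312, 5 + 27) = Gamma(325, 32).
Total count: 13 + 22 + 12 + 14 + 38 + 46 + 36 + 19 + 9 + 13 = 222.
Total exposure: 5 + 3 + 4 + 2 + 5 + 6 + 5 + 4 + 1 + 4 = 39 shifts.
After the second batch: Gamma(325 + 222, 32 + 39) = Gamma(547, 71).
The posterior predictive for a window of length T is Negative Binomial with variance T·α'·(β'+T)/β'² = 5·547·76/5041 = 207860/5041.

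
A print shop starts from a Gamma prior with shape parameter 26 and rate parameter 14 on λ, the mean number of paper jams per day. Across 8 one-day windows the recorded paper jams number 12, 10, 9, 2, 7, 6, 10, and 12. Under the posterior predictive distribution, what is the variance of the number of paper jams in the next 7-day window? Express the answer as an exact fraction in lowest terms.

9541/242

Total count: 12 + 10 + 9 + 2 + 7 + 6 + 10 + 12 = 68.
Total exposure: 8 days.
The Gamma prior is conjugate for the Poisson rate, so λ | data ~ Gamma(26+68, 14+8) = Gamma(94, 22).
The posterior predictive for a window of length T is Negative Binomial with variance T·α'·(β'+T)/β'² = 7·94·29/484 = 9541/242.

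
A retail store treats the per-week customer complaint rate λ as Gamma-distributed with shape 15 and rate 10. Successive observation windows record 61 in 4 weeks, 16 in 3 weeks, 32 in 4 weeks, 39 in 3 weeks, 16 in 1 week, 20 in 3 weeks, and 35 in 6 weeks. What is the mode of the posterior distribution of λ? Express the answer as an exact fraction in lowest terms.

Total count: 61 + 16 + 32 + 39 + 16 + 20 + 35 = 219.
Total exposure: 4 + 3 + 4 + 3 + 1 + 3 + 6 = 24 weeks.
Posterior: α' = 15 + 219 = 234, β' = 10 + 24 = 34.
Posterior mode = (α'−1)/β' = 233/34.

233/34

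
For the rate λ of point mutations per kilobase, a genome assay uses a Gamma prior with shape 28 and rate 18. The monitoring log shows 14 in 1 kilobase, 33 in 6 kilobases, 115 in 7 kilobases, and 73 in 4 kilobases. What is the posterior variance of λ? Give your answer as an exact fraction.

Total count: 14 + 33 + 115 + 73 = 235.
Total exposure: 1 + 6 + 7 + 4 = 18 kilobases.
By Gamma–Poisson conjugacy, the posterior is Gamma(α + Σx, β + Σt) = Gamma(28 + 235, 18 + 18) = Gamma(263, 36).
Posterior variance = α'/β'² = 263/1296.

263/1296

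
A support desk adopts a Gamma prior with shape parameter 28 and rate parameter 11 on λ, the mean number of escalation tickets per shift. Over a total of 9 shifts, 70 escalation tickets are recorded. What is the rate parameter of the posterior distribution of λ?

Total count 70 over total exposure 9 shifts.
Conjugate update: add total count to the shape and total exposure to the rate, giving Gamma(98, 20).

20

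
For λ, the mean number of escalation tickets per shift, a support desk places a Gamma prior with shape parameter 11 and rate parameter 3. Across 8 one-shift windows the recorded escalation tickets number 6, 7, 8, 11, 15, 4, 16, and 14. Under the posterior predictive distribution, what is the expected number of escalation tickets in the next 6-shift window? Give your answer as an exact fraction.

Total count: 6 + 7 + 8 + 11 + 15 + 4 + 16 + 14 = 81.
Total exposure: 8 shifts.
Gamma(α, β) with Poisson data over total exposure Σt gives posterior Gamma(α+Σx, β+Σt) = Gamma(92, 11).
Predictive mean over a 6-shift window = T·E[λ|data] = 6·92/11 = 552/11.

552/11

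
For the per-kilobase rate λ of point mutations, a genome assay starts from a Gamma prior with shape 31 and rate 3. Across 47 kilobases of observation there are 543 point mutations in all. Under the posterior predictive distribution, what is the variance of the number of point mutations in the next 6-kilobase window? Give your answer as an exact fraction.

48216/625

Total count 543 over total exposure 47 kilobases.
The Gamma prior is conjugate for the Poisson rate, so λ | data ~ Gamma(31+543, 3+47) = Gamma(574, 50).
The posterior predictive for a window of length T is Negative Binomial with variance T·α'·(β'+T)/β'² = 6·574·56/2500 = 48216/625.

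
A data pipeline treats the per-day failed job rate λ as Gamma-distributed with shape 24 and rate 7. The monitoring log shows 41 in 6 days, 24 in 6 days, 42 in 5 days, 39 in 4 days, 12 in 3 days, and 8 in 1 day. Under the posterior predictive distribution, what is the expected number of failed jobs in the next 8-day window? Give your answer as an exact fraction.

Total count: 41 + 24 + 42 + 39 + 12 + 8 = 166.
Total exposure: 6 + 6 + 5 + 4 + 3 + 1 = 25 days.
By Gamma–Poisson conjugacy, the posterior is Gamma(α + Σx, β + Σt) = Gamma(24 + 166, 7 + 25) = Gamma(190, 32).
Predictive mean over an 8-day window = T·E[λ|data] = 8·190/32 = 95/2.

95/2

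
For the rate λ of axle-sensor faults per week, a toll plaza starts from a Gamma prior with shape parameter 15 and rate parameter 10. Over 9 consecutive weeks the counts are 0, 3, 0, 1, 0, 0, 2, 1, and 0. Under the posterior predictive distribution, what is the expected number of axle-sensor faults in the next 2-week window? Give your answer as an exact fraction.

44/19

Total count: 0 + 3 + 0 + 1 + 0 + 0 + 2 + 1 + 0 = 7.
Total exposure: 9 weeks.
Posterior: α' = 15 + 7 = 22, β' = 10 + 9 = 19.
Predictive mean over a 2-week window = T·E[λ|data] = 2·22/19 = 44/19.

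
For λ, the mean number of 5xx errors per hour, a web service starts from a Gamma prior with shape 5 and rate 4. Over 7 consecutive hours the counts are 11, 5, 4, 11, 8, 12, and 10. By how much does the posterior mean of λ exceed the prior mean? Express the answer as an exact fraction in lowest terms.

Total count: 11 + 5 + 4 + 11 + 8 + 12 + 10 = 61.
Total exposure: 7 hours.
Conjugate update: add total count to the shape and total exposure to the rate, giving Gamma(66, 11).
Posterior mean = 66/11 = 6; prior mean = 5/4 = 5/4. Difference = 6 − 5/4 = 19/4.

19/4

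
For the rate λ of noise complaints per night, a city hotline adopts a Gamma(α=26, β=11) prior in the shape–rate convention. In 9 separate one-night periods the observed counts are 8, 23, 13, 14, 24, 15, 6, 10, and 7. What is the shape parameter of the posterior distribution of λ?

146

Total count: 8 + 23 + 13 + 14 + 24 + 15 + 6 + 10 + 7 = 120.
Total exposure: 9 nights.
The Gamma prior is conjugate for the Poisson rate, so λ | data ~ Gamma(26+120, 11+9) = Gamma(146, 20).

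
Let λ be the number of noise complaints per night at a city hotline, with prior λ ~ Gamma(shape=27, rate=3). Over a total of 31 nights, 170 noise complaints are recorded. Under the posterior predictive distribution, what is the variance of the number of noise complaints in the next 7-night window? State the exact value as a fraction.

Total count 170 over total exposure 31 nights.
By Gamma–Poisson conjugacy, the posterior is Gamma(α + Σx, β + Σt) = Gamma(27 + 170, 3 + 31) = Gamma(197, 34).
The posterior predictive for a window of length T is Negative Binomial with variance T·α'·(β'+T)/β'² = 7·197·41/1156 = 56539/1156.

56539/1156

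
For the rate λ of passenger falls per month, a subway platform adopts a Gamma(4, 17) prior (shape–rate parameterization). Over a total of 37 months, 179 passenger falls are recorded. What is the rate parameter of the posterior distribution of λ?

54

Total count 179 over total exposure 37 months.
By Gamma–Poisson conjugacy, the posterior is Gamma(α + Σx, β + Σt) = Gamma(4 + 179, 17 + 37) = Gamma(183, 54).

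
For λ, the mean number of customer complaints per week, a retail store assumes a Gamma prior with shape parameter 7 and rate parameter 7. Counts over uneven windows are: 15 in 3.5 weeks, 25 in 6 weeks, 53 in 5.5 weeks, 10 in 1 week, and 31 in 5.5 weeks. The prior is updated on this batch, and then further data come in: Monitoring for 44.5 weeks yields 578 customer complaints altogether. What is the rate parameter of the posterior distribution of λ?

73

Total count: 15 + 25 + 53 + 10 + 31 = 134.
Total exposure: 3.5 + 6 + 5.5 + 1 + 5.5 = 21.5 weeks.
After the first batch: Gamma(7 + 134, 7 + 21.5) = Gamma(141, 57/2).
Total count 578 over total exposure 44.5 weeks.
After the second batch: Gamma(141 + 578, 57/2 + 44.5) = Gamma(719, 73).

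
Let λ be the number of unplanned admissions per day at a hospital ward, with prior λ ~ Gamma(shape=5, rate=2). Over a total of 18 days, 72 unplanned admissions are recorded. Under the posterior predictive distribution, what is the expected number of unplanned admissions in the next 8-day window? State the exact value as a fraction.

Total count 72 over total exposure 18 days.
Posterior: α' = 5 + 72 = 77, β' = 2 + 18 = 20.
Predictive mean over an 8-day window = T·E[λ|data] = 8·77/20 = 154/5.

154/5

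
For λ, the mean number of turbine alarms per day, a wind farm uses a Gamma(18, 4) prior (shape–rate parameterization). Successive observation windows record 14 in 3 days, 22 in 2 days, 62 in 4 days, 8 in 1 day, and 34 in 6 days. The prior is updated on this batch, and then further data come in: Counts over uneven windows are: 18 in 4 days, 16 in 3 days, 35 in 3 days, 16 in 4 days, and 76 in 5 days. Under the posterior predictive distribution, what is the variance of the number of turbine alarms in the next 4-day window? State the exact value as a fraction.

Total count: 14 + 22 + 62 + 8 + 34 = 140.
Total exposure: 3 + 2 + 4 + 1 + 6 = 16 days.
After the first batch: Gamma(18 + 140, 4 + 16) = Gamma(158, 20).
Total count: 18 + 16 + 35 + 16 + 76 = 161.
Total exposure: 4 + 3 + 3 + 4 + 5 = 19 days.
After the second batch: Gamma(158 + 161, 20 + 19) = Gamma(319, 39).
The posterior predictive for a window of length T is Negative Binomial with variance T·α'·(β'+T)/β'² = 4·319·43/1521 = 54868/1521.

54868/1521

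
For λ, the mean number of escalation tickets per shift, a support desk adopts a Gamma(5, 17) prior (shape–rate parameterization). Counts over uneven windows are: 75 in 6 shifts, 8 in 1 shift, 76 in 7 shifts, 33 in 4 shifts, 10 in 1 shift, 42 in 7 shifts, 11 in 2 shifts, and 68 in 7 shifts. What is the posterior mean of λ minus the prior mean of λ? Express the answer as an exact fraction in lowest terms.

1329/221

Total count: 75 + 8 + 76 + 33 + 10 + 42 + 11 + 68 = 323.
Total exposure: 6 + 1 + 7 + 4 + 1 + 7 + 2 + 7 = 35 shifts.
Posterior: α' = 5 + 323 = 328, β' = 17 + 35 = 52.
Posterior mean = 328/52 = 82/13; prior mean = 5/17 = 5/17. Difference = 82/13 − 5/17 = 1329/221.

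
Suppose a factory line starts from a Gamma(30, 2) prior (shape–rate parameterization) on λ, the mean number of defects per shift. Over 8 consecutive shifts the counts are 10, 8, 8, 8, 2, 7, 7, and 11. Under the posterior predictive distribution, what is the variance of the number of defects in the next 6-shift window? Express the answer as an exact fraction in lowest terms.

Total count: 10 + 8 + 8 + 8 + 2 + 7 + 7 + 11 = 61.
Total exposure: 8 shifts.
By Gamma–Poisson conjugacy, the posterior is Gamma(α + Σx, β + Σt) = Gamma(30 + 61, 2 + 8) = Gamma(91, 10).
The posterior predictive for a window of length T is Negative Binomial with variance T·α'·(β'+T)/β'² = 6·91·16/100 = 2184/25.

2184/25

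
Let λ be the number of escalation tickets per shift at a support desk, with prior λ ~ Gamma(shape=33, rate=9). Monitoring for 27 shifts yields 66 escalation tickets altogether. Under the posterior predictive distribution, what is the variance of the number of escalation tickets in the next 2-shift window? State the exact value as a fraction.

209/36

Total count 66 over total exposure 27 shifts.
Posterior: α' = 33 + 66 = 99, β' = 9 + 27 = 36.
The posterior predictive for a window of length T is Negative Binomial with variance T·α'·(β'+T)/β'² = 2·99·38/1296 = 209/36.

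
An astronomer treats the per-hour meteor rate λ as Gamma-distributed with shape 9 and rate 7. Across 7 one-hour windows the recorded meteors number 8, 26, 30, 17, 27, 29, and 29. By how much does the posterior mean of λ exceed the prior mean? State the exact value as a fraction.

Total count: 8 + 26 + 30 + 17 + 27 + 29 + 29 = 166.
Total exposure: 7 hours.
By Gamma–Poisson conjugacy, the posterior is Gamma(α + Σx, β + Σt) = Gamma(9 + 166, 7 + 7) = Gamma(175, 14).
Posterior mean = 175/14 = 25/2; prior mean = 9/7 = 9/7. Difference = 25/2 − 9/7 = 157/14.

157/14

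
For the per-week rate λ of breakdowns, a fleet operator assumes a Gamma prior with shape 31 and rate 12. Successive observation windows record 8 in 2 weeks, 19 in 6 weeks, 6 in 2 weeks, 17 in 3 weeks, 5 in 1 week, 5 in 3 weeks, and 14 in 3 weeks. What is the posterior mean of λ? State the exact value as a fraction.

105/32

Total count: 8 + 19 + 6 + 17 + 5 + 5 + 14 = 74.
Total exposure: 2 + 6 + 2 + 3 + 1 + 3 + 3 = 20 weeks.
The Gamma prior is conjugate for the Poisson rate, so λ | data ~ Gamma(31+74, 12+20) = Gamma(105, 32).
Posterior mean = α'/β' = 105/32.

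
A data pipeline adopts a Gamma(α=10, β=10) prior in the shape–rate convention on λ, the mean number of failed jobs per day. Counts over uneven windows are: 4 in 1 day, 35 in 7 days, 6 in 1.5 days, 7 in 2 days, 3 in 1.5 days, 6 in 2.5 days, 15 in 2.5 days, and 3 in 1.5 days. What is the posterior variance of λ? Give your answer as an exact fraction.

356/3481

Total count: 4 + 35 + 6 + 7 + 3 + 6 + 15 + 3 = 79.
Total exposure: 1 + 7 + 1.5 + 2 + 1.5 + 2.5 + 2.5 + 1.5 = 19.5 days.
Conjugate update: add total count to the shape and total exposure to the rate, giving Gamma(89, 59/2).
Posterior variance = α'/β'² = 89/(3481/4) = 356/3481.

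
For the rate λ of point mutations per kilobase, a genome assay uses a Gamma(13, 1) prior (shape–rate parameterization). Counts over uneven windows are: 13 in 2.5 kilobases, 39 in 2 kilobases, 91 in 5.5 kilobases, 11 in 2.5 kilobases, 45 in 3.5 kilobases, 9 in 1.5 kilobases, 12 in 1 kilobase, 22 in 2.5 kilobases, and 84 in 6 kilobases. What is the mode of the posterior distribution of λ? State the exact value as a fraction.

Total count: 13 + 39 + 91 + 11 + 45 + 9 + 12 + 22 + 84 = 326.
Total exposure: 2.5 + 2 + 5.5 + 2.5 + 3.5 + 1.5 + 1 + 2.5 + 6 = 27 kilobases.
Posterior: α' = 13 + 326 = 339, β' = 1 + 27 = 28.
Posterior mode = (α'−1)/β' = 338/28 = 169/14.

169/14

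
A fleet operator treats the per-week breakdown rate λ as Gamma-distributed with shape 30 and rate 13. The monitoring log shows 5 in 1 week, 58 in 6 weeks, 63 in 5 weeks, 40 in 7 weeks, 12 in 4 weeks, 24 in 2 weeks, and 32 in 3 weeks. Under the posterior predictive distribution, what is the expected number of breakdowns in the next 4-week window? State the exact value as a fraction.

1056/41

Total count: 5 + 58 + 63 + 40 + 12 + 24 + 32 = 234.
Total exposure: 1 + 6 + 5 + 7 + 4 + 2 + 3 = 28 weeks.
The Gamma prior is conjugate for the Poisson rate, so λ | data ~ Gamma(30+234, 13+28) = Gamma(264, 41).
Predictive mean over a 4-week window = T·E[λ|data] = 4·264/41 = 1056/41.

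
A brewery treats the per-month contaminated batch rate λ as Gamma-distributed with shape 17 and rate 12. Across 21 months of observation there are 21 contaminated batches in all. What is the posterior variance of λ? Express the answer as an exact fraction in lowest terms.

38/1089

Total count 21 over total exposure 21 months.
Gamma(α, β) with Poisson data over total exposure Σt gives posterior Gamma(α+Σx, β+Σt) = Gamma(38, 33).
Posterior variance = α'/β'² = 38/1089.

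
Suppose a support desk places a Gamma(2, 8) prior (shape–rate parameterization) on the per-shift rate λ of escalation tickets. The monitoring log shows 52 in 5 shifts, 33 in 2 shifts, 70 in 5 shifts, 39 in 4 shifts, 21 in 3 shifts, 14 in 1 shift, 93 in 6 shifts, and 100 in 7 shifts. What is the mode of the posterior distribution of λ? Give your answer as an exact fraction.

Total count: 52 + 33 + 70 + 39 + 21 + 14 + 93 + 100 = 422.
Total exposure: 5 + 2 + 5 + 4 + 3 + 1 + 6 + 7 = 33 shifts.
By Gamma–Poisson conjugacy, the posterior is Gamma(α + Σx, β + Σt) = Gamma(2 + 422, 8 + 33) = Gamma(424, 41).
Posterior mode = (α'−1)/β' = 423/41.

423/41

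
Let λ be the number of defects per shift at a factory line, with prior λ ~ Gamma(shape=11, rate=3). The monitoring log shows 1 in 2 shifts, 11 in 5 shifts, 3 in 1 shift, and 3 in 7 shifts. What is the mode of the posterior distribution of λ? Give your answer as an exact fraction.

Total count: 1 + 11 + 3 + 3 = 18.
Total exposure: 2 + 5 + 1 + 7 = 15 shifts.
The Gamma prior is conjugate for the Poisson rate, so λ | data ~ Gamma(11+18, 3+15) = Gamma(29, 18).
Posterior mode = (α'−1)/β' = 28/18 = 14/9.

14/9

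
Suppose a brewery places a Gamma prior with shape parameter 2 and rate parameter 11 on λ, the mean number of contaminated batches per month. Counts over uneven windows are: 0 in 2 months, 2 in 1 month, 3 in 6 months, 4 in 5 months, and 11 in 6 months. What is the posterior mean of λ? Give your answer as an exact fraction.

22/31

Total count: 0 + 2 + 3 + 4 + 11 = 20.
Total exposure: 2 + 1 + 6 + 5 + 6 = 20 months.
By Gamma–Poisson conjugacy, the posterior is Gamma(α + Σx, β + Σt) = Gamma(2 + 20, 11 + 20) = Gamma(22, 31).
Posterior mean = α'/β' = 22/31.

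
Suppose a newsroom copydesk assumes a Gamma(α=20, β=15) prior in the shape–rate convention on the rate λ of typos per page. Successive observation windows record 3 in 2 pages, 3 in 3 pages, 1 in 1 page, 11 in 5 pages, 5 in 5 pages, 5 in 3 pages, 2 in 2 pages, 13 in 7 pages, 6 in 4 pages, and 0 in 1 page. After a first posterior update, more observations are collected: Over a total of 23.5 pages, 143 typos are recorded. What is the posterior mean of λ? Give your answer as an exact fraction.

424/143

Total count: 3 + 3 + 1 + 11 + 5 + 5 + 2 + 13 + 6 + 0 = 49.
Total exposure: 2 + 3 + 1 + 5 + 5 + 3 + 2 + 7 + 4 + 1 = 33 pages.
After the first batch: Gamma(20 + 49, 15 + 33) = Gamma(69, 48).
Total count 143 over total exposure 23.5 pages.
After the second batch: Gamma(69 + 143, 48 + 23.5) = Gamma(212, 143/2).
Posterior mean = α'/β' = 212/(143/2) = 424/143.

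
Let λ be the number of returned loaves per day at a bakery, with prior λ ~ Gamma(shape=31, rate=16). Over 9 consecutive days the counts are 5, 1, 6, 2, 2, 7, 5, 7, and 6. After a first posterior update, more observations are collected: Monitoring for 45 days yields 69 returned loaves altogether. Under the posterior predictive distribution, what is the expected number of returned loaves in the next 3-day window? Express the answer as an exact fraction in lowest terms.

423/70

Total count: 5 + 1 + 6 + 2 + 2 + 7 + 5 + 7 + 6 = 41.
Total exposure: 9 days.
After the first batch: Gamma(31 + 41, 16 + 9) = Gamma(72, 25).
Total count 69 over total exposure 45 days.
After the second batch: Gamma(72 + 69, 25 + 45) = Gamma(141, 70).
Predictive mean over a 3-day window = T·E[λ|data] = 3·141/70 = 423/70.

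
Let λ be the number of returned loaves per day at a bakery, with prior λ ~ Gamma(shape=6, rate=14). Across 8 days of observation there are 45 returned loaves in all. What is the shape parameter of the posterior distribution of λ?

Total count 45 over total exposure 8 days.
Posterior: α' = 6 + 45 = 51, β' = 14 + 8 = 22.

51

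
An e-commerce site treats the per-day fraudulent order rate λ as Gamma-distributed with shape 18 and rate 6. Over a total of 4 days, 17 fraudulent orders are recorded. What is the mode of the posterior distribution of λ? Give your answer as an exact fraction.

17/5

Total count 17 over total exposure 4 days.
Conjugate update: add total count to the shape and total exposure to the rate, giving Gamma(35, 10).
Posterior mode = (α'−1)/β' = 34/10 = 17/5.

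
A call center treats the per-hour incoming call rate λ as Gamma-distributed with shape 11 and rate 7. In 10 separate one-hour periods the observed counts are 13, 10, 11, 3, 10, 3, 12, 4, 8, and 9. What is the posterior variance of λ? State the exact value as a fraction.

Total count: 13 + 10 + 11 + 3 + 10 + 3 + 12 + 4 + 8 + 9 = 83.
Total exposure: 10 hours.
Gamma(α, β) with Poisson data over total exposure Σt gives posterior Gamma(α+Σx, β+Σt) = Gamma(94, 17).
Posterior variance = α'/β'² = 94/289.

94/289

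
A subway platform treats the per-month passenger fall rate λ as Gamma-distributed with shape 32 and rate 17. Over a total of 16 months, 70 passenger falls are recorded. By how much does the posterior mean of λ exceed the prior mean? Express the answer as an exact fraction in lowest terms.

226/187

Total count 70 over total exposure 16 months.
Posterior: α' = 32 + 70 = 102, β' = 17 + 16 = 33.
Posterior mean = 102/33 = 34/11; prior mean = 32/17 = 32/17. Difference = 34/11 − 32/17 = 226/187.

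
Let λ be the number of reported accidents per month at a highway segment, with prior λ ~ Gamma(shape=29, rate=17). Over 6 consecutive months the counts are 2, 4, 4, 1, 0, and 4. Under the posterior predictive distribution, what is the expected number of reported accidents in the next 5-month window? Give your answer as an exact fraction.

220/23

Total count: 2 + 4 + 4 + 1 + 0 + 4 = 15.
Total exposure: 6 months.
Posterior: α' = 29 + 15 = 44, β' = 17 + 6 = 23.
Predictive mean over a 5-month window = T·E[λ|data] = 5·44/23 = 220/23.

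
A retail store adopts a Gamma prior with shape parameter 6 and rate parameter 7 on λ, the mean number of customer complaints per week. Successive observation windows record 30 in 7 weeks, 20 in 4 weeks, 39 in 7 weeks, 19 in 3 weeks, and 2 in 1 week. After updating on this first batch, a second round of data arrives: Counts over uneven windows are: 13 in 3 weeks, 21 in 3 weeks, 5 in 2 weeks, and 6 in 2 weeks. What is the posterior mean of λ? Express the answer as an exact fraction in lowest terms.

Total count: 30 + 20 + 39 + 19 + 2 = 110.
Total exposure: 7 + 4 + 7 + 3 + 1 = 22 weeks.
After the first batch: Gamma(6 + 110, 7 + 22) = Gamma(116, 29).
Total count: 13 + 21 + 5 + 6 = 45.
Total exposure: 3 + 3 + 2 + 2 = 10 weeks.
After the second batch: Gamma(116 + 45, 29 + 10) = Gamma(161, 39).
Posterior mean = α'/β' = 161/39.

161/39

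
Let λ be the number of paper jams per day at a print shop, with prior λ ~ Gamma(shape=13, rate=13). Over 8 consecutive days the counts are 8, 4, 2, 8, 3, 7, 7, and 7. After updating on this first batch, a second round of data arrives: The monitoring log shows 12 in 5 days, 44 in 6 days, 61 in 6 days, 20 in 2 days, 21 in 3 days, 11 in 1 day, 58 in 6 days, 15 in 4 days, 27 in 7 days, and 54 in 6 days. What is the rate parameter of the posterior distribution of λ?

Total count: 8 + 4 + 2 + 8 + 3 + 7 + 7 + 7 = 46.
Total exposure: 8 days.
After the first batch: Gamma(13 + 46, 13 + 8) = Gamma(59, 21).
Total count: 12 + 44 + 61 + 20 + 21 + 11 + 58 + 15 + 27 + 54 = 323.
Total exposure: 5 + 6 + 6 + 2 + 3 + 1 + 6 + 4 + 7 + 6 = 46 days.
After the second batch: Gamma(59 + 323, 21 + 46) = Gamma(382, 67).

67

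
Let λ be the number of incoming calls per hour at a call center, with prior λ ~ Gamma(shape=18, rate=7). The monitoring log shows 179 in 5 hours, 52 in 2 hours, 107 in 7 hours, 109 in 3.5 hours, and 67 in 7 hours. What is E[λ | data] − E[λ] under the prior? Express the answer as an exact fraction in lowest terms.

902/63

Total count: 179 + 52 + 107 + 109 + 67 = 514.
Total exposure: 5 + 2 + 7 + 3.5 + 7 = 24.5 hours.
The Gamma prior is conjugate for the Poisson rate, so λ | data ~ Gamma(18+514, 7+24.5) = Gamma(532, 63/2).
Posterior mean = 532/(63/2) = 152/9; prior mean = 18/7 = 18/7. Difference = 152/9 − 18/7 = 902/63.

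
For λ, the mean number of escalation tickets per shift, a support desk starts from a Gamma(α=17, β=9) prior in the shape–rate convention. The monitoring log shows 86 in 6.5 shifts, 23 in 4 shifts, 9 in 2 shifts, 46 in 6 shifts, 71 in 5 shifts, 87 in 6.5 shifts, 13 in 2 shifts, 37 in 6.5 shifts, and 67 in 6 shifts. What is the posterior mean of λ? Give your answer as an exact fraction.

912/107

Total count: 86 + 23 + 9 + 46 + 71 + 87 + 13 + 37 + 67 = 439.
Total exposure: 6.5 + 4 + 2 + 6 + 5 + 6.5 + 2 + 6.5 + 6 = 44.5 shifts.
The Gamma prior is conjugate for the Poisson rate, so λ | data ~ Gamma(17+439, 9+44.5) = Gamma(456, 107/2).
Posterior mean = α'/β' = 456/(107/2) = 912/107.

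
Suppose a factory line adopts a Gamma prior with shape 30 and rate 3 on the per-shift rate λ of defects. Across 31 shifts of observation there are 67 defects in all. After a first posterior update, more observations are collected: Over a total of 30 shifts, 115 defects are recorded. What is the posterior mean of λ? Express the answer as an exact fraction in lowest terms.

Total count 67 over total exposure 31 shifts.
After the first batch: Gamma(30 + 67, 3 + 31) = Gamma(97, 34).
Total count 115 over total exposure 30 shifts.
After the second batch: Gamma(97 + 115, 34 + 30) = Gamma(212, 64).
Posterior mean = α'/β' = 212/64 = 53/16.

53/16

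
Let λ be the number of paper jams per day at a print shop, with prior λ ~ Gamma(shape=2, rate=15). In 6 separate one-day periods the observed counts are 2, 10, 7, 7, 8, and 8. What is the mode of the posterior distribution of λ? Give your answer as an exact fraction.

Total count: 2 + 10 + 7 + 7 + 8 + 8 = 42.
Total exposure: 6 days.
Conjugate update: add total count to the shape and total exposure to the rate, giving Gamma(44, 21).
Posterior mode = (α'−1)/β' = 43/21.

43/21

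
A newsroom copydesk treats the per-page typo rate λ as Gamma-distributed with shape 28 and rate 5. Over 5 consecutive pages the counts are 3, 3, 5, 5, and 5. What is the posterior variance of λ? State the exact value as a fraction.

49/100

Total count: 3 + 3 + 5 + 5 + 5 = 21.
Total exposure: 5 pages.
By Gamma–Poisson conjugacy, the posterior is Gamma(α + Σx, β + Σt) = Gamma(28 + 21, 5 + 5) = Gamma(49, 10).
Posterior variance = α'/β'² = 49/100.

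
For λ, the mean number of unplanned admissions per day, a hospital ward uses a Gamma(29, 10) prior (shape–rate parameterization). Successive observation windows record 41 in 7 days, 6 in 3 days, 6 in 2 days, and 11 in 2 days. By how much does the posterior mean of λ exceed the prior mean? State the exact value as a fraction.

Total count: 41 + 6 + 6 + 11 = 64.
Total exposure: 7 + 3 + 2 + 2 = 14 days.
By Gamma–Poisson conjugacy, the posterior is Gamma(α + Σx, β + Σt) = Gamma(29 + 64, 10 + 14) = Gamma(93, 24).
Posterior mean = 93/24 = 31/8; prior mean = 29/10 = 29/10. Difference = 31/8 − 29/10 = 39/40.

39/40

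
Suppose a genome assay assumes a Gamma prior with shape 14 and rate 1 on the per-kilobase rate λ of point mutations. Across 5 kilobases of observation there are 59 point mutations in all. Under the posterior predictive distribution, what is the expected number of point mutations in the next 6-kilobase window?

Total count 59 over total exposure 5 kilobases.
Conjugate update: add total count to the shape and total exposure to the rate, giving Gamma(73, 6).
Predictive mean over a 6-kilobase window = T·E[λ|data] = 6·73/6 = 73.

73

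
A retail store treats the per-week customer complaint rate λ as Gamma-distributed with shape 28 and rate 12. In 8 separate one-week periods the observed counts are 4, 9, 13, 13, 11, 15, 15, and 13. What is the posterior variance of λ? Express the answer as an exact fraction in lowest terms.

121/400

Total count: 4 + 9 + 13 + 13 + 11 + 15 + 15 + 13 = 93.
Total exposure: 8 weeks.
Posterior: α' = 28 + 93 = 121, β' = 12 + 8 = 20.
Posterior variance = α'/β'² = 121/400.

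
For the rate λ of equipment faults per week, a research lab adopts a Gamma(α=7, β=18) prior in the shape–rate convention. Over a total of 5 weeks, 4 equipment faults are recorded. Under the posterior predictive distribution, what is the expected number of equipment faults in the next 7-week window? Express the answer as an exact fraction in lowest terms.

77/23

Total count 4 over total exposure 5 weeks.
Posterior: α' = 7 + 4 = 11, β' = 18 + 5 = 23.
Predictive mean over a 7-week window = T·E[λ|data] = 7·11/23 = 77/23.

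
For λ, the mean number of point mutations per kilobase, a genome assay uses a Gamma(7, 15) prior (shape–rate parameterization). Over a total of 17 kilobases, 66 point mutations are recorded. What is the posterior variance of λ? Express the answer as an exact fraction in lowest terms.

Total count 66 over total exposure 17 kilobases.
Conjugate update: add total count to the shape and total exposure to the rate, giving Gamma(73, 32).
Posterior variance = α'/β'² = 73/1024.

73/1024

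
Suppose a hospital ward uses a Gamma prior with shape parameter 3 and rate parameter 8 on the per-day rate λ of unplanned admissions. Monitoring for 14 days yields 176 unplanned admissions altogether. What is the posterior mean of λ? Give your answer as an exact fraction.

179/22

Total count 176 over total exposure 14 days.
The Gamma prior is conjugate for the Poisson rate, so λ | data ~ Gamma(3+176, 8+14) = Gamma(179, 22).
Posterior mean = α'/β' = 179/22.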